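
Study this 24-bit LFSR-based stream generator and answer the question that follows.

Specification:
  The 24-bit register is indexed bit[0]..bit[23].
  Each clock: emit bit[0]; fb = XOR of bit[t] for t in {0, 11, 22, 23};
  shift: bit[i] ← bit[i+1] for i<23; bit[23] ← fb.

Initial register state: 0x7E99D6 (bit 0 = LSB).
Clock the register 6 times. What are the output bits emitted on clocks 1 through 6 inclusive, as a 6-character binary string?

011010

reg_0 = 0x7E99D6
clock 1: out=0, reg = 0x3F4CEB
clock 2: out=1, reg = 0x1FA675
clock 3: out=1, reg = 0x8FD33A
clock 4: out=0, reg = 0xC7E99D
clock 5: out=1, reg = 0x63F4CE
clock 6: out=0, reg = 0xB1FA67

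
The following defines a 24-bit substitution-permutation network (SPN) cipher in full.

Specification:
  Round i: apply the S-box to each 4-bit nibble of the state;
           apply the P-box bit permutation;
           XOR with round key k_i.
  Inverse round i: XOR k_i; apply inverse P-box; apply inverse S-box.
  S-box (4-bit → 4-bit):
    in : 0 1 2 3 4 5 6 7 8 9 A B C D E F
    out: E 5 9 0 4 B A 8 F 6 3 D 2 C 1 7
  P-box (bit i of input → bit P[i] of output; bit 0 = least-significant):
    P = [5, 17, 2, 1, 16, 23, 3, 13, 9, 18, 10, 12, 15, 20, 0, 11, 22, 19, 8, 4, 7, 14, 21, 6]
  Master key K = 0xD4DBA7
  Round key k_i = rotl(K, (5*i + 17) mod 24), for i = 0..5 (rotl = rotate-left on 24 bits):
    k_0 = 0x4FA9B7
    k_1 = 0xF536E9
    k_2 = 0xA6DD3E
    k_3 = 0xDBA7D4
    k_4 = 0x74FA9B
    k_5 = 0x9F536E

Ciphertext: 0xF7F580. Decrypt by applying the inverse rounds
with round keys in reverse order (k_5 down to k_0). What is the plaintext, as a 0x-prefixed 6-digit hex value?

s_0 = ciphertext = 0xF7F580
s_1 = InvRound(s_0, k_5) = 0xBAE1DB
s_2 = InvRound(s_1, k_4) = 0x7F75CC
s_3 = InvRound(s_2, k_3) = 0x97E593
s_4 = InvRound(s_3, k_2) = 0x1307B1
s_5 = InvRound(s_4, k_1) = 0xDB360C
s_6 = InvRound(s_5, k_0) = 0xED8892

0xED8892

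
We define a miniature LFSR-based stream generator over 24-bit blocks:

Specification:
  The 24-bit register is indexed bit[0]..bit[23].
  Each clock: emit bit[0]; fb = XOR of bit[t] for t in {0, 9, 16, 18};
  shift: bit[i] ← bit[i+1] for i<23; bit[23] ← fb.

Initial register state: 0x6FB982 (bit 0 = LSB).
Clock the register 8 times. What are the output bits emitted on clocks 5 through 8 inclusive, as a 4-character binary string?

reg_0 = 0x6FB982
clock 1: out=0, reg = 0x37DCC1
clock 2: out=1, reg = 0x9BEE60
clock 3: out=0, reg = 0x4DF730
clock 4: out=0, reg = 0xA6FB98
clock 5: out=0, reg = 0x537DCC
clock 6: out=0, reg = 0xA9BEE6
clock 7: out=0, reg = 0x54DF73
clock 8: out=1, reg = 0xAA6FB9

0001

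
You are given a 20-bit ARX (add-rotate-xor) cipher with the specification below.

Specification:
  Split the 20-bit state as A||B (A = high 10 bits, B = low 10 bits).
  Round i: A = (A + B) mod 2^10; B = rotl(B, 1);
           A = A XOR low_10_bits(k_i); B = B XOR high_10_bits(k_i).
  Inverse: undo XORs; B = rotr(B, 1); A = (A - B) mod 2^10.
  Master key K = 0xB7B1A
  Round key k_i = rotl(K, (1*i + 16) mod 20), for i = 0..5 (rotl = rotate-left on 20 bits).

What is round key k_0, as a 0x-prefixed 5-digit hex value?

K = 0xB7B1A
k_0 = rotl(K, (1*0+16) mod 20) = rotl(K, 16) = 0xAB7B1

0xAB7B1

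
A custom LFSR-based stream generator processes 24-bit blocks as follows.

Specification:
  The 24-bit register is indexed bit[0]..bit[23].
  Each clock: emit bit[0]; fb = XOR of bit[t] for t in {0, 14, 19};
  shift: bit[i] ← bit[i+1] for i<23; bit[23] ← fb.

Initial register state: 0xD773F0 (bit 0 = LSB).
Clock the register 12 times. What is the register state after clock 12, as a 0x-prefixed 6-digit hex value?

0x657D77

reg_0 = 0xD773F0
clock 1: out=0, reg = 0xEBB9F8
clock 2: out=0, reg = 0xF5DCFC
clock 3: out=0, reg = 0xFAEE7E
clock 4: out=0, reg = 0x7D773F
clock 5: out=1, reg = 0xBEBB9F
clock 6: out=1, reg = 0x5F5DCF
clock 7: out=1, reg = 0xAFAEE7
clock 8: out=1, reg = 0x57D773
clock 9: out=1, reg = 0x2BEBB9
clock 10: out=1, reg = 0x95F5DC
clock 11: out=0, reg = 0xCAFAEE
clock 12: out=0, reg = 0x657D77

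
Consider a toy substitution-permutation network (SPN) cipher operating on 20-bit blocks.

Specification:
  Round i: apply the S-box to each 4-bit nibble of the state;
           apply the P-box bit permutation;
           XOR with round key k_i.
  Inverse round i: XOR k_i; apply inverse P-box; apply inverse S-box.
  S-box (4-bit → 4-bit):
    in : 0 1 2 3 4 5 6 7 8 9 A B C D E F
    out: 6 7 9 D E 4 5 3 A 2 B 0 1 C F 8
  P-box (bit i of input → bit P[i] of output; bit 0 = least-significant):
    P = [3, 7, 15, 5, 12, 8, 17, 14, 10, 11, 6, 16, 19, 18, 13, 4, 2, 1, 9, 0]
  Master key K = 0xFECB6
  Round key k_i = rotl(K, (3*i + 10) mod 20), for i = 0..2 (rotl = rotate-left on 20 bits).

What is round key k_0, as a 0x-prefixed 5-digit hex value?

0x2DBFB

K = 0xFECB6
k_0 = rotl(K, (3*0+10) mod 20) = rotl(K, 10) = 0x2DBFB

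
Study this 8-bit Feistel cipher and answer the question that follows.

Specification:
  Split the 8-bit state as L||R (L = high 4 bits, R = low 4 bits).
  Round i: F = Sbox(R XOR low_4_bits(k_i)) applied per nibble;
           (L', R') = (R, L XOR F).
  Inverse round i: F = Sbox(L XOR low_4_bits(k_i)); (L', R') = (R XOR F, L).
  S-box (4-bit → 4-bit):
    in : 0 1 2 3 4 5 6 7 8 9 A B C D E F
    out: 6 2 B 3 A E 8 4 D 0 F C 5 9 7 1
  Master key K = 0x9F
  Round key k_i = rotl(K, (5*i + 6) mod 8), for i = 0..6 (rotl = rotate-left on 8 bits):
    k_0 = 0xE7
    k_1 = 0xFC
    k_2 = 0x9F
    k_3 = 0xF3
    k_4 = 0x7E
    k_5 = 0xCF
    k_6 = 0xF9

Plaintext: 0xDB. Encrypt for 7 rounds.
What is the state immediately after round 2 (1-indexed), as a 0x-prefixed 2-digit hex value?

0x81

s_0 = plaintext = 0xDB
s_1 = Round(s_0, k_0) = 0xB8
s_2 = Round(s_1, k_1) = 0x81
s_3 = Round(s_2, k_2) = 0x1F
s_4 = Round(s_3, k_3) = 0xF4
s_5 = Round(s_4, k_4) = 0x40
s_6 = Round(s_5, k_5) = 0x05
s_7 = Round(s_6, k_6) = 0x55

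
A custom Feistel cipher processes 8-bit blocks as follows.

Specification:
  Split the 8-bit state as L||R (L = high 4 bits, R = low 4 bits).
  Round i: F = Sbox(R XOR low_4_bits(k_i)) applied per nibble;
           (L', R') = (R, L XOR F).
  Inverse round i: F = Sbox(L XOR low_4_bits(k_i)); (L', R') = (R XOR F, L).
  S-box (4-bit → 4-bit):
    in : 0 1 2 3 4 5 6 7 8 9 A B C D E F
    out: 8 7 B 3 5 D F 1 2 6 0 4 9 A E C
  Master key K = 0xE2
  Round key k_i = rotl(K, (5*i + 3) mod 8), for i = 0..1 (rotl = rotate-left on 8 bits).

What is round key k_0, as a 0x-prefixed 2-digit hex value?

0x17

K = 0xE2
k_0 = rotl(K, (5*0+3) mod 8) = rotl(K, 3) = 0x17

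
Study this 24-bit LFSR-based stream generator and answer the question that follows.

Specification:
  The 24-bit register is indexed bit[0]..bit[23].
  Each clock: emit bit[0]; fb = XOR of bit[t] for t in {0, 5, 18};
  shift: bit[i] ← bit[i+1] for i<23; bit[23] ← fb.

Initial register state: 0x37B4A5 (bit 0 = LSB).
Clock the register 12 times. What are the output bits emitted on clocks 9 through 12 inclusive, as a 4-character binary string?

reg_0 = 0x37B4A5
clock 1: out=1, reg = 0x9BDA52
clock 2: out=0, reg = 0x4DED29
clock 3: out=1, reg = 0xA6F694
clock 4: out=0, reg = 0xD37B4A
clock 5: out=0, reg = 0x69BDA5
clock 6: out=1, reg = 0x34DED2
clock 7: out=0, reg = 0x9A6F69
clock 8: out=1, reg = 0x4D37B4
clock 9: out=0, reg = 0x269BDA
clock 10: out=0, reg = 0x934DED
clock 11: out=1, reg = 0x49A6F6
clock 12: out=0, reg = 0xA4D37B

0010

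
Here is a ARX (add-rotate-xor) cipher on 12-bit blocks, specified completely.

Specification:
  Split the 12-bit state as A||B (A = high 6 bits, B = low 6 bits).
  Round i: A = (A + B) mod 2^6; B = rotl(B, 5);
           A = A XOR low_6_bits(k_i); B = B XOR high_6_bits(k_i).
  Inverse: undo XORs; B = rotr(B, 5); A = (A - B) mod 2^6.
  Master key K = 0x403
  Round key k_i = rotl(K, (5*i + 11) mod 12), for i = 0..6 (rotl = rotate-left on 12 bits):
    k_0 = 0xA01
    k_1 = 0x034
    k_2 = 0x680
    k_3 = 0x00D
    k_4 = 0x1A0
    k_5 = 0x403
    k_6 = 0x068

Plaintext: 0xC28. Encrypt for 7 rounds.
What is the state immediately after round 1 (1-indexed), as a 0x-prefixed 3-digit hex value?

0x67C

s_0 = plaintext = 0xC28
s_1 = Round(s_0, k_0) = 0x67C
s_2 = Round(s_1, k_1) = 0x85E
s_3 = Round(s_2, k_2) = 0xFD5
s_4 = Round(s_3, k_3) = 0x66A
s_5 = Round(s_4, k_4) = 0x8D3
s_6 = Round(s_5, k_5) = 0xD79
s_7 = Round(s_6, k_6) = 0x1BD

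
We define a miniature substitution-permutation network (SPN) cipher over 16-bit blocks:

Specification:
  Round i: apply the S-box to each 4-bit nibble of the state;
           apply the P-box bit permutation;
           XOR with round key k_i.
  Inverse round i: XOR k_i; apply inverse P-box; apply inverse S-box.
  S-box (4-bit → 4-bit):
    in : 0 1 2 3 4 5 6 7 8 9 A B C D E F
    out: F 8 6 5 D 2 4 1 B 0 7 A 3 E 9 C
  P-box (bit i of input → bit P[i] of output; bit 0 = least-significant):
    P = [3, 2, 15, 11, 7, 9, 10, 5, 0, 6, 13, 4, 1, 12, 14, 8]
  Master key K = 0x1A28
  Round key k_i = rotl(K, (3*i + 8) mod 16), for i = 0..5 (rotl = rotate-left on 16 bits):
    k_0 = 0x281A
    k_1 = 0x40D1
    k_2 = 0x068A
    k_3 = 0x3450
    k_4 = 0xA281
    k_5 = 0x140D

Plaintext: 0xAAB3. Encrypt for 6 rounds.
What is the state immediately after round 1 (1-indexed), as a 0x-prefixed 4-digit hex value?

0xDA71

s_0 = plaintext = 0xAAB3
s_1 = Round(s_0, k_0) = 0xDA71
s_2 = Round(s_1, k_1) = 0x3910
s_3 = Round(s_2, k_2) = 0xCEA4
s_4 = Round(s_3, k_3) = 0xAACB
s_5 = Round(s_4, k_4) = 0xD846
s_6 = Round(s_5, k_5) = 0xC1FC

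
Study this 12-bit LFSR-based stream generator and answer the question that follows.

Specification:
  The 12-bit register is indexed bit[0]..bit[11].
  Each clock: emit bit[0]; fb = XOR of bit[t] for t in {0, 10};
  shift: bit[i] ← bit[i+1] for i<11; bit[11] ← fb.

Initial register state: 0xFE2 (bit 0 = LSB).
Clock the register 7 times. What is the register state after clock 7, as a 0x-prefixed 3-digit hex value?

0x6BF

reg_0 = 0xFE2
clock 1: out=0, reg = 0xFF1
clock 2: out=1, reg = 0x7F8
clock 3: out=0, reg = 0xBFC
clock 4: out=0, reg = 0x5FE
clock 5: out=0, reg = 0xAFF
clock 6: out=1, reg = 0xD7F
clock 7: out=1, reg = 0x6BF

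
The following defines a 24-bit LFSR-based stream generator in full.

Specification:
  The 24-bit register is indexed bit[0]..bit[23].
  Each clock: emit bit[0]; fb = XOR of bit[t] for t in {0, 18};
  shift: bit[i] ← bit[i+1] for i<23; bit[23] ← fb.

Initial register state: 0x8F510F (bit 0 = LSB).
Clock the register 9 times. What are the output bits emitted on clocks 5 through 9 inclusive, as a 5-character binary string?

00001

reg_0 = 0x8F510F
clock 1: out=1, reg = 0x47A887
clock 2: out=1, reg = 0x23D443
clock 3: out=1, reg = 0x91EA21
clock 4: out=1, reg = 0xC8F510
clock 5: out=0, reg = 0x647A88
clock 6: out=0, reg = 0xB23D44
clock 7: out=0, reg = 0x591EA2
clock 8: out=0, reg = 0x2C8F51
clock 9: out=1, reg = 0x1647A8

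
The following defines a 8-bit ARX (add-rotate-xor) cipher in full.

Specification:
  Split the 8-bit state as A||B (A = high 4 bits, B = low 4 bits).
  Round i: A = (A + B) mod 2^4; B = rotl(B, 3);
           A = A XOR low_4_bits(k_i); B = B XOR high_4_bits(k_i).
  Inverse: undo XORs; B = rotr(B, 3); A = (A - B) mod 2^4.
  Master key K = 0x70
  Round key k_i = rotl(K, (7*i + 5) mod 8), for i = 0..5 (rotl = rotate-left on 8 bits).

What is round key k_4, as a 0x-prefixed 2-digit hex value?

0xE0

K = 0x70
k_0 = rotl(K, (7*0+5) mod 8) = rotl(K, 5) = 0x0E
k_1 = rotl(K, (7*1+5) mod 8) = rotl(K, 4) = 0x07
k_2 = rotl(K, (7*2+5) mod 8) = rotl(K, 3) = 0x83
k_3 = rotl(K, (7*3+5) mod 8) = rotl(K, 2) = 0xC1
k_4 = rotl(K, (7*4+5) mod 8) = rotl(K, 1) = 0xE0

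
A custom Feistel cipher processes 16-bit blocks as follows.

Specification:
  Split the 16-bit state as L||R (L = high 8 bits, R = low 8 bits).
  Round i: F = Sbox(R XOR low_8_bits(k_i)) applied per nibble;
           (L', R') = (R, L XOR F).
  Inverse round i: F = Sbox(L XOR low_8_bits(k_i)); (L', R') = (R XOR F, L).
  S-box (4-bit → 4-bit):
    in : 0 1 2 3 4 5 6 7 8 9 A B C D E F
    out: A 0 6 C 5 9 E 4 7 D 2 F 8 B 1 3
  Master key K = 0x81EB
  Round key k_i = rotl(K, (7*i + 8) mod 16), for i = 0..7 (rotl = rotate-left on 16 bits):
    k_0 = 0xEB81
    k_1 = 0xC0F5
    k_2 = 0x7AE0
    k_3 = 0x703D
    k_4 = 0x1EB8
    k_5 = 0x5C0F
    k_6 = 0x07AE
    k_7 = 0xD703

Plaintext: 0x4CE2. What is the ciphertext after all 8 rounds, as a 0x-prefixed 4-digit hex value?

0x8775

s_0 = plaintext = 0x4CE2
s_1 = Round(s_0, k_0) = 0xE2A0
s_2 = Round(s_1, k_1) = 0xA07B
s_3 = Round(s_2, k_2) = 0x7B7F
s_4 = Round(s_3, k_3) = 0x7F2D
s_5 = Round(s_4, k_4) = 0x2DA6
s_6 = Round(s_5, k_5) = 0xA600
s_7 = Round(s_6, k_6) = 0x0087
s_8 = Round(s_7, k_7) = 0x8775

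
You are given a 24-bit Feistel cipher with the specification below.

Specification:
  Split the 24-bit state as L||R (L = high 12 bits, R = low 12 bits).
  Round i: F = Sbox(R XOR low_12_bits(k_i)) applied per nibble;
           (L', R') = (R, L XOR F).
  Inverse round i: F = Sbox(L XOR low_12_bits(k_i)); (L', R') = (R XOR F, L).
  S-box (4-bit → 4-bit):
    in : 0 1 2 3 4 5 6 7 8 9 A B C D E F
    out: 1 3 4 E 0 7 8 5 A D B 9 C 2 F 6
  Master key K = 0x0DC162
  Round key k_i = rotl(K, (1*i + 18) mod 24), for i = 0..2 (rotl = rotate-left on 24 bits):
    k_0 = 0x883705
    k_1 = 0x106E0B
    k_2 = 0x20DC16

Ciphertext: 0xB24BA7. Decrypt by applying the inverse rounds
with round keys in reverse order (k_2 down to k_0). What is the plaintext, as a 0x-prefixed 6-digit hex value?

0xC0AA2E

s_0 = ciphertext = 0xB24BA7
s_1 = InvRound(s_0, k_2) = 0xE43B24
s_2 = InvRound(s_1, k_1) = 0xA2EE43
s_3 = InvRound(s_2, k_0) = 0xC0AA2E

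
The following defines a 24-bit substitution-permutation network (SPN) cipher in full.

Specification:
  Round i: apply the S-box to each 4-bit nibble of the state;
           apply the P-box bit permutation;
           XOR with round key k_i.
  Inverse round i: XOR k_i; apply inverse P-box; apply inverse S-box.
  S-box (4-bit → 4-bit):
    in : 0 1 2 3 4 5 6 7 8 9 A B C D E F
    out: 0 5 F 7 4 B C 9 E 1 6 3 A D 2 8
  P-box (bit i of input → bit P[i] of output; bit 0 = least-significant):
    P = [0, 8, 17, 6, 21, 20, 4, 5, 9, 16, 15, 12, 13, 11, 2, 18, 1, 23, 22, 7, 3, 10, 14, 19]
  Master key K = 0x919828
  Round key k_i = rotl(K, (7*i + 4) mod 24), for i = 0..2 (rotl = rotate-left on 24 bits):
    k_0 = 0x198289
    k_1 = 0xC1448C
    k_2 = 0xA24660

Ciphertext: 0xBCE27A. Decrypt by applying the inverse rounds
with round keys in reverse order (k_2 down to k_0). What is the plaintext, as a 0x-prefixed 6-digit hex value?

s_0 = ciphertext = 0xBCE27A
s_1 = InvRound(s_0, k_2) = 0x5974A4
s_2 = InvRound(s_1, k_1) = 0x7E9FC0
s_3 = InvRound(s_2, k_0) = 0xB4CC92

0xB4CC92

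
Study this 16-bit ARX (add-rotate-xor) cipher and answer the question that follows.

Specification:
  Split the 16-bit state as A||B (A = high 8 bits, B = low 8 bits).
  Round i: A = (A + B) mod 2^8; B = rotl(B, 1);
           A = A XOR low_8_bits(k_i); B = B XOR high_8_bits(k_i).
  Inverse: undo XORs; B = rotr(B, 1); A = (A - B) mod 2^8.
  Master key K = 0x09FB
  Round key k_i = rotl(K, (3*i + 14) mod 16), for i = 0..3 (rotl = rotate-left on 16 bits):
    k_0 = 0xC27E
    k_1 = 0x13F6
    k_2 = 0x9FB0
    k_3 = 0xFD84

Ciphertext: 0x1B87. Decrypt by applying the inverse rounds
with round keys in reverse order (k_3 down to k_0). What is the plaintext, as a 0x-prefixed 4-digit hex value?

s_0 = ciphertext = 0x1B87
s_1 = InvRound(s_0, k_3) = 0x623D
s_2 = InvRound(s_1, k_2) = 0x8151
s_3 = InvRound(s_2, k_1) = 0x5621
s_4 = InvRound(s_3, k_0) = 0x37F1

0x37F1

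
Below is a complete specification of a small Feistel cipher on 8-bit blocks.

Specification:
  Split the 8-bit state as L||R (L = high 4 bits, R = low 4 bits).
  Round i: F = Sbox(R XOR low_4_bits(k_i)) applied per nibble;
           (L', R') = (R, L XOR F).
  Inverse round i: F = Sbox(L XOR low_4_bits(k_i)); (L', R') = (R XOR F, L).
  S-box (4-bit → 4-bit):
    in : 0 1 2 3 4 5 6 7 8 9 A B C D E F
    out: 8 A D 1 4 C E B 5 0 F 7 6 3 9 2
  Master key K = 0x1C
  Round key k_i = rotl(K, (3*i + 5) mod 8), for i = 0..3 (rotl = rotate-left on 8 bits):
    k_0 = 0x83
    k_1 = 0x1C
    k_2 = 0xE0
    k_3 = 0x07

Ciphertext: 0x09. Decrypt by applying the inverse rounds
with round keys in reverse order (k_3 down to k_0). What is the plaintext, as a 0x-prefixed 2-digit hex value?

0xA8

s_0 = ciphertext = 0x09
s_1 = InvRound(s_0, k_3) = 0x20
s_2 = InvRound(s_1, k_2) = 0xD2
s_3 = InvRound(s_2, k_1) = 0x8D
s_4 = InvRound(s_3, k_0) = 0xA8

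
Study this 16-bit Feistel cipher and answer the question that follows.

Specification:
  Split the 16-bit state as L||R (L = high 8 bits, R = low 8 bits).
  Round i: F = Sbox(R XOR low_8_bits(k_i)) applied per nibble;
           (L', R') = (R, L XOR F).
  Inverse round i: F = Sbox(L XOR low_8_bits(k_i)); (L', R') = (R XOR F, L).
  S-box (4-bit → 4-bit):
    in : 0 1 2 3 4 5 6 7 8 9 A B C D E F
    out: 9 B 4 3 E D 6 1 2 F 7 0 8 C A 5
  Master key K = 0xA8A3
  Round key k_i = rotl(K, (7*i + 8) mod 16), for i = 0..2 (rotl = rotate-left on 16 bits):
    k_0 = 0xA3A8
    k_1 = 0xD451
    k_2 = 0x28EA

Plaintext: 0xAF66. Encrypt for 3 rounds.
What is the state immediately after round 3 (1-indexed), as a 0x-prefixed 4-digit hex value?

0x78D1

s_0 = plaintext = 0xAF66
s_1 = Round(s_0, k_0) = 0x6625
s_2 = Round(s_1, k_1) = 0x2578
s_3 = Round(s_2, k_2) = 0x78D1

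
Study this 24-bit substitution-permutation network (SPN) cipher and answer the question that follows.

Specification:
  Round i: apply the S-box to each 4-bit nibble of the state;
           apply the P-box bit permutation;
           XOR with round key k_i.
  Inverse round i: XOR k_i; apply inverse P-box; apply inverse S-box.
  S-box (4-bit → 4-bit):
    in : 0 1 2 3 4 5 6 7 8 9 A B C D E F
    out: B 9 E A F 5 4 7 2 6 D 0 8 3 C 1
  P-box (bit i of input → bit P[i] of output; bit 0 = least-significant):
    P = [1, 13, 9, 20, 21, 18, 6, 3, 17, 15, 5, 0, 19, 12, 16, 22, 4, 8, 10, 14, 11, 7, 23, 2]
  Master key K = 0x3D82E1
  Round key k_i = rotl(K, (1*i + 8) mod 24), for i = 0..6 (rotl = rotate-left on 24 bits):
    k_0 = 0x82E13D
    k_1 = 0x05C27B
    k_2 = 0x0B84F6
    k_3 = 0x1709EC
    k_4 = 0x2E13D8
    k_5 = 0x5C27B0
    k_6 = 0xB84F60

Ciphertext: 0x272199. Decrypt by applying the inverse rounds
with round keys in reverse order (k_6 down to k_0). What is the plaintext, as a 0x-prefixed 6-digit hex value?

0xCF5A5F

s_0 = ciphertext = 0x272199
s_1 = InvRound(s_0, k_6) = 0x7A5A22
s_2 = InvRound(s_1, k_5) = 0xD48FDD
s_3 = InvRound(s_2, k_4) = 0xA600FC
s_4 = InvRound(s_3, k_3) = 0x5D6BFC
s_5 = InvRound(s_4, k_2) = 0xF2CD34
s_6 = InvRound(s_5, k_1) = 0xA9E14A
s_7 = InvRound(s_6, k_0) = 0xCF5A5F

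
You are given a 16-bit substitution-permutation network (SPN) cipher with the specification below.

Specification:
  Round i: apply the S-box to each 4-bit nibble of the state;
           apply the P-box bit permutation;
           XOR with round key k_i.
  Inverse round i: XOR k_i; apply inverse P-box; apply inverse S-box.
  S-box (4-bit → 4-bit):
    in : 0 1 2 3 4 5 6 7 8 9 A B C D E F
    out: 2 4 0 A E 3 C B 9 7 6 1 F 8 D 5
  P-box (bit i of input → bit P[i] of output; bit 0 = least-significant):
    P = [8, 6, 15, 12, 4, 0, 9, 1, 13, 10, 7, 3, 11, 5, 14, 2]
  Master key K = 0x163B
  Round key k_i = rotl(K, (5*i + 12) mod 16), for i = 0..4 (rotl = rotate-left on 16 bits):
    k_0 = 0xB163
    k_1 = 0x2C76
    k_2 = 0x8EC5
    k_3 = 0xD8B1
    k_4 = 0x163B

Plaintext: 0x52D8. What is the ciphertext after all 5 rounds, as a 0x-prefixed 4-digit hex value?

s_0 = plaintext = 0x52D8
s_1 = Round(s_0, k_0) = 0xA841
s_2 = Round(s_1, k_1) = 0xCE5D
s_3 = Round(s_2, k_2) = 0xF678
s_4 = Round(s_3, k_3) = 0x812A
s_5 = Round(s_4, k_4) = 0x9EFF

0x9EFF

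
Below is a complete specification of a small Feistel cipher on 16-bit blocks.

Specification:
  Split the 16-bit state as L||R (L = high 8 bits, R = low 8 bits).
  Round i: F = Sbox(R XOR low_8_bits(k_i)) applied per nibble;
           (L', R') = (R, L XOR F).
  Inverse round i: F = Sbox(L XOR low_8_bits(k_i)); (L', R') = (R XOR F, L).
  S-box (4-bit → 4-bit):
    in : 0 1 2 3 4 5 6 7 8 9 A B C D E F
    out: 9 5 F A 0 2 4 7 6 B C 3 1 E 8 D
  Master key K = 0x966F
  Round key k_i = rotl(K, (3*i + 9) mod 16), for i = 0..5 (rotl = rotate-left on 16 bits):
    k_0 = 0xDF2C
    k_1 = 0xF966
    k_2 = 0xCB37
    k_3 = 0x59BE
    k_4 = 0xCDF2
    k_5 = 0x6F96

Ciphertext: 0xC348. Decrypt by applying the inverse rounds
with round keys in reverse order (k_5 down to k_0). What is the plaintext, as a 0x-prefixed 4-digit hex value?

0xE92A

s_0 = ciphertext = 0xC348
s_1 = InvRound(s_0, k_5) = 0x6AC3
s_2 = InvRound(s_1, k_4) = 0x756A
s_3 = InvRound(s_2, k_3) = 0x7975
s_4 = InvRound(s_3, k_2) = 0x7D79
s_5 = InvRound(s_4, k_1) = 0x2A7D
s_6 = InvRound(s_5, k_0) = 0xE92A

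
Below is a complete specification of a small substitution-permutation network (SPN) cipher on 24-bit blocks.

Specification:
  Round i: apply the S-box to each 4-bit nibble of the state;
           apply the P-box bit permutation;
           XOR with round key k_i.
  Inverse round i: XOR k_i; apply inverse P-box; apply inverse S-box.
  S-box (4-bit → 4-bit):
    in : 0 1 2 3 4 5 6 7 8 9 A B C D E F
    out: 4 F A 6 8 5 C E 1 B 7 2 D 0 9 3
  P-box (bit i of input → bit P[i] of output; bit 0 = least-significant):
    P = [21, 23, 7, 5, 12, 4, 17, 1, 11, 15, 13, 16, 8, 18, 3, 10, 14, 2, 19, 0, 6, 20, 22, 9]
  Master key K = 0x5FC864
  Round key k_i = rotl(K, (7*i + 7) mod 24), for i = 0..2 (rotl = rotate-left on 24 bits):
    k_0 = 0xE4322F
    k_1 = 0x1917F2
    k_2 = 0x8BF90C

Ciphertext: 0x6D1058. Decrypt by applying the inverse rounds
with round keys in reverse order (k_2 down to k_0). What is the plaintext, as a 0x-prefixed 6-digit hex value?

0xB73C49

s_0 = ciphertext = 0x6D1058
s_1 = InvRound(s_0, k_2) = 0x5FFA3F
s_2 = InvRound(s_1, k_1) = 0x591A00
s_3 = InvRound(s_2, k_0) = 0xB73C49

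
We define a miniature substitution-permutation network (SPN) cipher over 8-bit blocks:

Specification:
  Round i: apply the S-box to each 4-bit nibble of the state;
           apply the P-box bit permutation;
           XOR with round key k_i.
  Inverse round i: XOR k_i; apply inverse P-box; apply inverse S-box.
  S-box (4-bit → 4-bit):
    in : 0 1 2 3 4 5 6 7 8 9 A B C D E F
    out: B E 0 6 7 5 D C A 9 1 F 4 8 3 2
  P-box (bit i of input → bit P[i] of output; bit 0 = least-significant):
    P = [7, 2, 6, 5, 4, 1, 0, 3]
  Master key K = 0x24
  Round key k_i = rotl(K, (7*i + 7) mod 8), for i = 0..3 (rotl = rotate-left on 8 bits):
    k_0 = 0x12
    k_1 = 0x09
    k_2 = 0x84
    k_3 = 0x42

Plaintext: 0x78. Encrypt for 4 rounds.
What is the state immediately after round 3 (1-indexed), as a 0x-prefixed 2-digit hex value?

0x1A

s_0 = plaintext = 0x78
s_1 = Round(s_0, k_0) = 0x3F
s_2 = Round(s_1, k_1) = 0x0E
s_3 = Round(s_2, k_2) = 0x1A
s_4 = Round(s_3, k_3) = 0xC9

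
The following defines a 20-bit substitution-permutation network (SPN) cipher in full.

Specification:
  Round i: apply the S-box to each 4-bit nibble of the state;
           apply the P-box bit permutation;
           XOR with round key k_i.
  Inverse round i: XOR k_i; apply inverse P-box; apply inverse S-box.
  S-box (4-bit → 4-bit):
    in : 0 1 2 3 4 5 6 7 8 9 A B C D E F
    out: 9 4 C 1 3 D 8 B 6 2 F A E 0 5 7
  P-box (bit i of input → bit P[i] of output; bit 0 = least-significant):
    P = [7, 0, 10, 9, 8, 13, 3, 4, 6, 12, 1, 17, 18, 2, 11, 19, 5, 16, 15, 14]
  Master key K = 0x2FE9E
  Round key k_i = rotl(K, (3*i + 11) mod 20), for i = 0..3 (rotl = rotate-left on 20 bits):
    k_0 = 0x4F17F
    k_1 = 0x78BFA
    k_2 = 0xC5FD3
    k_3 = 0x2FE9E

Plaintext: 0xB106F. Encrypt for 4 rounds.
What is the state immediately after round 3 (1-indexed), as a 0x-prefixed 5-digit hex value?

s_0 = plaintext = 0xB106F
s_1 = Round(s_0, k_0) = 0x7BDAE
s_2 = Round(s_1, k_1) = 0xEEE46
s_3 = Round(s_2, k_2) = 0x8F4B1
s_4 = Round(s_3, k_3) = 0x742CA

0x8F4B1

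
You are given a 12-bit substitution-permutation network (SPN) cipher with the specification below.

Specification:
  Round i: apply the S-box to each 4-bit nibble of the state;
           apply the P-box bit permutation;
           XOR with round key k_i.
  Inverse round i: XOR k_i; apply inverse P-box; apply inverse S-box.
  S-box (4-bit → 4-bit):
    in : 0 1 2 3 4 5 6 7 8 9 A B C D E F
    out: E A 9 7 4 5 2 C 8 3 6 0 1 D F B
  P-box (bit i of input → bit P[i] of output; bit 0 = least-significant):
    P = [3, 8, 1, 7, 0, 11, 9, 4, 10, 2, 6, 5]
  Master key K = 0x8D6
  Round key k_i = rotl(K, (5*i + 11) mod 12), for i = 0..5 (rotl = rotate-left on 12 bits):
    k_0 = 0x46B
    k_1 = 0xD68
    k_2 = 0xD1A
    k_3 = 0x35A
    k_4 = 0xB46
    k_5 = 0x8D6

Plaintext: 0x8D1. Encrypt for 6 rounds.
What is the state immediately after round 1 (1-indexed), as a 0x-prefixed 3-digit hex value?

s_0 = plaintext = 0x8D1
s_1 = Round(s_0, k_0) = 0x7DA
s_2 = Round(s_1, k_1) = 0xE1B
s_3 = Round(s_2, k_2) = 0x16E
s_4 = Round(s_3, k_3) = 0xAF4
s_5 = Round(s_4, k_4) = 0x311
s_6 = Round(s_5, k_5) = 0x502

0x7DA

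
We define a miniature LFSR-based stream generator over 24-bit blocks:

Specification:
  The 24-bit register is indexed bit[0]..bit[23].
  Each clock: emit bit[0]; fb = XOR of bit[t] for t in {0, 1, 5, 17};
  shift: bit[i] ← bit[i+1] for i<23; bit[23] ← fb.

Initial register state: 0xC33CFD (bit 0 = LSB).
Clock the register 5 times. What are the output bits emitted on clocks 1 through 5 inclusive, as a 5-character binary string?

10111

reg_0 = 0xC33CFD
clock 1: out=1, reg = 0xE19E7E
clock 2: out=0, reg = 0x70CF3F
clock 3: out=1, reg = 0xB8679F
clock 4: out=1, reg = 0x5C33CF
clock 5: out=1, reg = 0x2E19E7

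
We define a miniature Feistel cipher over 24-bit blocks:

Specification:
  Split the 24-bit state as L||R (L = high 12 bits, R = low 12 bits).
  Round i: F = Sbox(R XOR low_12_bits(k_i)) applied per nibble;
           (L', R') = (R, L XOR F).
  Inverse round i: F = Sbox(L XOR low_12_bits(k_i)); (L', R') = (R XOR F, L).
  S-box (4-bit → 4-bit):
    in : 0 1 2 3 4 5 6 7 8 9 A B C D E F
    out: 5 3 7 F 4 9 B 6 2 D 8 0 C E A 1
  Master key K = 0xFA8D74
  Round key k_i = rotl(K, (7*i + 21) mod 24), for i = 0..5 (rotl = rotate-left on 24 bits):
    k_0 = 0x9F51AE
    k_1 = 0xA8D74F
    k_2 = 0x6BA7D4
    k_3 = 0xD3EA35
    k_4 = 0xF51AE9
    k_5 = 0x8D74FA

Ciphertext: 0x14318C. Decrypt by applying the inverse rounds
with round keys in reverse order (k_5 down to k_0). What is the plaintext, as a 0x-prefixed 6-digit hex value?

0x8BBEFB

s_0 = ciphertext = 0x14318C
s_1 = InvRound(s_0, k_5) = 0x881143
s_2 = InvRound(s_1, k_4) = 0x6F1881
s_3 = InvRound(s_2, k_3) = 0x4456F1
s_4 = InvRound(s_3, k_2) = 0x922445
s_5 = InvRound(s_4, k_1) = 0xEFB922
s_6 = InvRound(s_5, k_0) = 0x8BBEFB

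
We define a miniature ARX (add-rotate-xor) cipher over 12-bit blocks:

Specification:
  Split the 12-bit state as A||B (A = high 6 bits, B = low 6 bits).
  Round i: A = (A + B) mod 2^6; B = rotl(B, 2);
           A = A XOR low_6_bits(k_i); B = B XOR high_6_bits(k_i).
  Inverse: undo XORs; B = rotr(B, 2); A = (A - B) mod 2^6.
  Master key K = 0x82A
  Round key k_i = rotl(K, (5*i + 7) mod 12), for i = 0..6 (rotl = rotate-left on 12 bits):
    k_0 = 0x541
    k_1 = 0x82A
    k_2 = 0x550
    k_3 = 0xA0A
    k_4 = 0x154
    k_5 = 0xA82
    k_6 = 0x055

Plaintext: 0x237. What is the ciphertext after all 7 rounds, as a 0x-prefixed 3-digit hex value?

0xF05

s_0 = plaintext = 0x237
s_1 = Round(s_0, k_0) = 0xF8A
s_2 = Round(s_1, k_1) = 0x888
s_3 = Round(s_2, k_2) = 0xEB5
s_4 = Round(s_3, k_3) = 0x97F
s_5 = Round(s_4, k_4) = 0xC3A
s_6 = Round(s_5, k_5) = 0xA01
s_7 = Round(s_6, k_6) = 0xF05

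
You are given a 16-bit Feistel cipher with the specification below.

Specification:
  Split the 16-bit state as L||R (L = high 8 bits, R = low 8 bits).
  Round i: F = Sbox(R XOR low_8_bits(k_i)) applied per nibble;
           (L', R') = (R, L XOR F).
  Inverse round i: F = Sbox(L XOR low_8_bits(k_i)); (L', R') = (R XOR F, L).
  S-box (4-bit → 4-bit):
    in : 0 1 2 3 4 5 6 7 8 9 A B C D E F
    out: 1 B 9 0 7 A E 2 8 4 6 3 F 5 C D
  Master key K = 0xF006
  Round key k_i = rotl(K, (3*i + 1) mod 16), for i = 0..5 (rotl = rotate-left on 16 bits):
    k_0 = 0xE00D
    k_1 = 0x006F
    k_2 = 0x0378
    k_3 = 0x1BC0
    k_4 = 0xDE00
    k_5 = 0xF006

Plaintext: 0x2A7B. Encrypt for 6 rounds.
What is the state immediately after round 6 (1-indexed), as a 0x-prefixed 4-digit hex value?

s_0 = plaintext = 0x2A7B
s_1 = Round(s_0, k_0) = 0x7B04
s_2 = Round(s_1, k_1) = 0x0498
s_3 = Round(s_2, k_2) = 0x98C5
s_4 = Round(s_3, k_3) = 0xC582
s_5 = Round(s_4, k_4) = 0x824C
s_6 = Round(s_5, k_5) = 0x4CF4

0x4CF4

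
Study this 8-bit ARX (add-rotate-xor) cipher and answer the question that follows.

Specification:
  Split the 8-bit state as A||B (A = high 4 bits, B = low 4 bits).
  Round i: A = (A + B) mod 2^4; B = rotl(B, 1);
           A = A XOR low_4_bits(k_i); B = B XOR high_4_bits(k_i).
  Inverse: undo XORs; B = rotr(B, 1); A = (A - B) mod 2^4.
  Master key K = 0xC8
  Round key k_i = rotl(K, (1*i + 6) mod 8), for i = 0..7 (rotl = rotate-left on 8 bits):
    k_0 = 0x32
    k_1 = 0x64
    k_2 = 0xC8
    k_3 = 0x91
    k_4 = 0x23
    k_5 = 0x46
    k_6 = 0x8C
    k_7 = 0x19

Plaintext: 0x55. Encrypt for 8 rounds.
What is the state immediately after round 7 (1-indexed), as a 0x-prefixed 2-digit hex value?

0x42

s_0 = plaintext = 0x55
s_1 = Round(s_0, k_0) = 0x89
s_2 = Round(s_1, k_1) = 0x55
s_3 = Round(s_2, k_2) = 0x26
s_4 = Round(s_3, k_3) = 0x95
s_5 = Round(s_4, k_4) = 0xD8
s_6 = Round(s_5, k_5) = 0x35
s_7 = Round(s_6, k_6) = 0x42
s_8 = Round(s_7, k_7) = 0xF5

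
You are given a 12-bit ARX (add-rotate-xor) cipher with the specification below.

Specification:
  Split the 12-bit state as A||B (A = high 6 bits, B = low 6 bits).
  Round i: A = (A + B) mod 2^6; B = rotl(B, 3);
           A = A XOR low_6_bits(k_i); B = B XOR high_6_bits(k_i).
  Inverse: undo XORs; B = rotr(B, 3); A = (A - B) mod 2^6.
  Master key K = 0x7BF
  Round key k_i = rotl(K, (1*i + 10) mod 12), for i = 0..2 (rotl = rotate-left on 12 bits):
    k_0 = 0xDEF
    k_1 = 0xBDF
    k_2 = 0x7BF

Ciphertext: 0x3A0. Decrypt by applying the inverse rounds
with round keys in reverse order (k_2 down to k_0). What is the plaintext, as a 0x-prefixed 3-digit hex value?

0x9E6

s_0 = ciphertext = 0x3A0
s_1 = InvRound(s_0, k_2) = 0xEB7
s_2 = InvRound(s_1, k_1) = 0x883
s_3 = InvRound(s_2, k_0) = 0x9E6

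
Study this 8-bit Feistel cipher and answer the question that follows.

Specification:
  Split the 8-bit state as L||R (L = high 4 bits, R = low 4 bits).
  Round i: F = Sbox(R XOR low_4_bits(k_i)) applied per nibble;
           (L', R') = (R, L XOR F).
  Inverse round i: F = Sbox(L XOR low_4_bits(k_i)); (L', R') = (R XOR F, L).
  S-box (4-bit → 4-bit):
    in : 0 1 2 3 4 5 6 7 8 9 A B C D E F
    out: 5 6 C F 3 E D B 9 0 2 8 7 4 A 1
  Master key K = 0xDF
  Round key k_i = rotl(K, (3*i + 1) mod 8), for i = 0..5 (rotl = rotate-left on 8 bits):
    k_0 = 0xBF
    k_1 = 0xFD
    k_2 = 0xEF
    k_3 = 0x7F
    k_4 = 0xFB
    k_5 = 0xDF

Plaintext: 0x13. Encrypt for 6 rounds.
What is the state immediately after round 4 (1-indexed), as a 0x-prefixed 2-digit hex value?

s_0 = plaintext = 0x13
s_1 = Round(s_0, k_0) = 0x36
s_2 = Round(s_1, k_1) = 0x6B
s_3 = Round(s_2, k_2) = 0xB5
s_4 = Round(s_3, k_3) = 0x59
s_5 = Round(s_4, k_4) = 0x99
s_6 = Round(s_5, k_5) = 0x94

0x59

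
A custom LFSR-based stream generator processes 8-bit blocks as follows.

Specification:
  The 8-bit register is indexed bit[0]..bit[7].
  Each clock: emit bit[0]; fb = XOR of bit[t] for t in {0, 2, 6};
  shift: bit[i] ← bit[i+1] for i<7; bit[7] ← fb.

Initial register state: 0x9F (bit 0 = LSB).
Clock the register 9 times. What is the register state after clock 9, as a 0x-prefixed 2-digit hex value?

reg_0 = 0x9F
clock 1: out=1, reg = 0x4F
clock 2: out=1, reg = 0xA7
clock 3: out=1, reg = 0x53
clock 4: out=1, reg = 0x29
clock 5: out=1, reg = 0x94
clock 6: out=0, reg = 0xCA
clock 7: out=0, reg = 0xE5
clock 8: out=1, reg = 0xF2
clock 9: out=0, reg = 0xF9

0xF9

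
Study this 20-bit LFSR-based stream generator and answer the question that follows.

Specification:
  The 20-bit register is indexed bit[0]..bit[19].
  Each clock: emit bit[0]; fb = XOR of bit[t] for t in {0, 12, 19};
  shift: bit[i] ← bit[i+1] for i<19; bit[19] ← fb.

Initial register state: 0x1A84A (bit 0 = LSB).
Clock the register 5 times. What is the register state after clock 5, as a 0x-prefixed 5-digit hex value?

reg_0 = 0x1A84A
clock 1: out=0, reg = 0x0D425
clock 2: out=1, reg = 0x06A12
clock 3: out=0, reg = 0x03509
clock 4: out=1, reg = 0x01A84
clock 5: out=0, reg = 0x80D42

0x80D42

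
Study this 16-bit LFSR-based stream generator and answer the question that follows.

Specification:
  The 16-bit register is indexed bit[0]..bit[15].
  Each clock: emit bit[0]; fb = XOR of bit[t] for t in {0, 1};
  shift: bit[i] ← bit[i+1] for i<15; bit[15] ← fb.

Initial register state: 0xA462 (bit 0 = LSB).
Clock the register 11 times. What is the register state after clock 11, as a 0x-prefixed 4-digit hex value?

0xCA74

reg_0 = 0xA462
clock 1: out=0, reg = 0xD231
clock 2: out=1, reg = 0xE918
clock 3: out=0, reg = 0x748C
clock 4: out=0, reg = 0x3A46
clock 5: out=0, reg = 0x9D23
clock 6: out=1, reg = 0x4E91
clock 7: out=1, reg = 0xA748
clock 8: out=0, reg = 0x53A4
clock 9: out=0, reg = 0x29D2
clock 10: out=0, reg = 0x94E9
clock 11: out=1, reg = 0xCA74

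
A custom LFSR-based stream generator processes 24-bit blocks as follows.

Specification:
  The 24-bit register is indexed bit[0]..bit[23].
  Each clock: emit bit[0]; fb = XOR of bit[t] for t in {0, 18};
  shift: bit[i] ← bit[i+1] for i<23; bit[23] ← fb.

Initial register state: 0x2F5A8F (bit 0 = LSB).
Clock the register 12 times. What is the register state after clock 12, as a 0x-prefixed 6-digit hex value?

0xB842F5

reg_0 = 0x2F5A8F
clock 1: out=1, reg = 0x17AD47
clock 2: out=1, reg = 0x0BD6A3
clock 3: out=1, reg = 0x85EB51
clock 4: out=1, reg = 0x42F5A8
clock 5: out=0, reg = 0x217AD4
clock 6: out=0, reg = 0x10BD6A
clock 7: out=0, reg = 0x085EB5
clock 8: out=1, reg = 0x842F5A
clock 9: out=0, reg = 0xC217AD
clock 10: out=1, reg = 0xE10BD6
clock 11: out=0, reg = 0x7085EB
clock 12: out=1, reg = 0xB842F5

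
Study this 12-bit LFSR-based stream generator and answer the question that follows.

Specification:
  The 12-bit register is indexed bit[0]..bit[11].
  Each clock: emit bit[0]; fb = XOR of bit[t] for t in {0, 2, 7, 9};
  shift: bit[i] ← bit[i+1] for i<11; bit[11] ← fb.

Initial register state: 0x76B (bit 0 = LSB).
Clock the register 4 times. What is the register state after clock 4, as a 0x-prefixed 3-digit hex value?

0xC76

reg_0 = 0x76B
clock 1: out=1, reg = 0x3B5
clock 2: out=1, reg = 0x1DA
clock 3: out=0, reg = 0x8ED
clock 4: out=1, reg = 0xC76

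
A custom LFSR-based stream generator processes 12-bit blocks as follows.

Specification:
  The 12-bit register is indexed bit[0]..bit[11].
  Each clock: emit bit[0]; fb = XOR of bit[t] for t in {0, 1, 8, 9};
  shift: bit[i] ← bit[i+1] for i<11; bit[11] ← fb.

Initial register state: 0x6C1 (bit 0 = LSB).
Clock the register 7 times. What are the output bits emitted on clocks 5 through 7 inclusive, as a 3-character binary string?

001

reg_0 = 0x6C1
clock 1: out=1, reg = 0x360
clock 2: out=0, reg = 0x1B0
clock 3: out=0, reg = 0x8D8
clock 4: out=0, reg = 0x46C
clock 5: out=0, reg = 0x236
clock 6: out=0, reg = 0x11B
clock 7: out=1, reg = 0x88D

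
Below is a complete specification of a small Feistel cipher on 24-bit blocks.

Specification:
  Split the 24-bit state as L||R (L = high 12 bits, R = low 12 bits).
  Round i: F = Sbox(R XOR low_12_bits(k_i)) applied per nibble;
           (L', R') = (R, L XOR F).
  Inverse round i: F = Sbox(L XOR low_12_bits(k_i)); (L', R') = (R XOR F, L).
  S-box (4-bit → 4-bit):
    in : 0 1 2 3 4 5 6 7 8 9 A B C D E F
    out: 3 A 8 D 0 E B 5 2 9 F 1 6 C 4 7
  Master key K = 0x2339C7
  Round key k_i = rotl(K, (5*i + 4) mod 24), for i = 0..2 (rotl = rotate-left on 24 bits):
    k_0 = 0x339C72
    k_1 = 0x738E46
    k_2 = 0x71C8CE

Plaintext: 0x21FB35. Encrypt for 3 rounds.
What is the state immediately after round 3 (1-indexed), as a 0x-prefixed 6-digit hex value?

s_0 = plaintext = 0x21FB35
s_1 = Round(s_0, k_0) = 0xB3571A
s_2 = Round(s_1, k_1) = 0x71A2D3
s_3 = Round(s_2, k_2) = 0x2D38B6

0x2D38B6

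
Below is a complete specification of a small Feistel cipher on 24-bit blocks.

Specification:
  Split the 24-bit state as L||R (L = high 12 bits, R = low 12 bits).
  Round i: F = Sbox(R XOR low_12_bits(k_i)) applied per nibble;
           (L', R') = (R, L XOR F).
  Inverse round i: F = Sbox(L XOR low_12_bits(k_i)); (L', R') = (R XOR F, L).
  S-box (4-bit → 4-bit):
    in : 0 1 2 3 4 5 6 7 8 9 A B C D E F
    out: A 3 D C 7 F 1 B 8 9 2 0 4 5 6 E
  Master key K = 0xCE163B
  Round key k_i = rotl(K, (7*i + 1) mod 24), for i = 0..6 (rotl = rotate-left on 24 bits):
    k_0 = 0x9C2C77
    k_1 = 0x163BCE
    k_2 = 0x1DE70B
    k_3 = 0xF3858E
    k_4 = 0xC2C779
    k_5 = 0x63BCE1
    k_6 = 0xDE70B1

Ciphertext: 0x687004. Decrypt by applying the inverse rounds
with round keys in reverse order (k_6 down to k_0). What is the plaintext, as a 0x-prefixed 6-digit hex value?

0xA8C051

s_0 = ciphertext = 0x687004
s_1 = InvRound(s_0, k_6) = 0x1C5687
s_2 = InvRound(s_1, k_5) = 0x3501C5
s_3 = InvRound(s_2, k_4) = 0x61C350
s_4 = InvRound(s_3, k_3) = 0xFCD61C
s_5 = InvRound(s_4, k_2) = 0xE5DFCD
s_6 = InvRound(s_5, k_1) = 0x051E5D
s_7 = InvRound(s_6, k_0) = 0xA8C051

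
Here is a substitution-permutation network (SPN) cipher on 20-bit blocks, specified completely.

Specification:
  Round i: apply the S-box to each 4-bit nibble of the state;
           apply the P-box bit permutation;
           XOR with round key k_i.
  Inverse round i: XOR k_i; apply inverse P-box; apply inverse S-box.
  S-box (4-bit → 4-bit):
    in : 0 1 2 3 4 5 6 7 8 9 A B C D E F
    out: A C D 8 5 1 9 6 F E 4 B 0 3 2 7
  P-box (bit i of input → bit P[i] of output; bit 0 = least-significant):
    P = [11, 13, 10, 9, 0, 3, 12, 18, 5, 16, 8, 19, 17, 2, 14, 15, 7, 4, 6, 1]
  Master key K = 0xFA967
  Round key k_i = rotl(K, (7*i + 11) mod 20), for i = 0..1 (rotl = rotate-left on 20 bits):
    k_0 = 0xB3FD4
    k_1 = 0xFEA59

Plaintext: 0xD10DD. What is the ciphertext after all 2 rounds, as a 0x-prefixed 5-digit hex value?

0xCD39E

s_0 = plaintext = 0xD10DD
s_1 = Round(s_0, k_0) = 0x2D74D
s_2 = Round(s_1, k_1) = 0xCD39E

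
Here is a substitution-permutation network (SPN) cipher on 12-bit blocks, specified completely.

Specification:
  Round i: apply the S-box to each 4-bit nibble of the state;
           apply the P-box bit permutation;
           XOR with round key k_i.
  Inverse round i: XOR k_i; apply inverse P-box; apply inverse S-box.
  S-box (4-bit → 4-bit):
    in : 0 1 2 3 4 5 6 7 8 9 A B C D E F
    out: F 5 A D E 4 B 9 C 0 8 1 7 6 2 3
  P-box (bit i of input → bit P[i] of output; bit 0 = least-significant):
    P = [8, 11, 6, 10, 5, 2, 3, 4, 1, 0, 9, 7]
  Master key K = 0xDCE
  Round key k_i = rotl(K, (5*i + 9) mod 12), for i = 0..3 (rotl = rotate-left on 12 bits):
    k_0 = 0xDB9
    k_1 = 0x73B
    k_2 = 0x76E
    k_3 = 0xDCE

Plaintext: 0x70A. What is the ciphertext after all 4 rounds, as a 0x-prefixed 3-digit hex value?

s_0 = plaintext = 0x70A
s_1 = Round(s_0, k_0) = 0x907
s_2 = Round(s_1, k_1) = 0x207
s_3 = Round(s_2, k_2) = 0x2D3
s_4 = Round(s_3, k_3) = 0x803

0x803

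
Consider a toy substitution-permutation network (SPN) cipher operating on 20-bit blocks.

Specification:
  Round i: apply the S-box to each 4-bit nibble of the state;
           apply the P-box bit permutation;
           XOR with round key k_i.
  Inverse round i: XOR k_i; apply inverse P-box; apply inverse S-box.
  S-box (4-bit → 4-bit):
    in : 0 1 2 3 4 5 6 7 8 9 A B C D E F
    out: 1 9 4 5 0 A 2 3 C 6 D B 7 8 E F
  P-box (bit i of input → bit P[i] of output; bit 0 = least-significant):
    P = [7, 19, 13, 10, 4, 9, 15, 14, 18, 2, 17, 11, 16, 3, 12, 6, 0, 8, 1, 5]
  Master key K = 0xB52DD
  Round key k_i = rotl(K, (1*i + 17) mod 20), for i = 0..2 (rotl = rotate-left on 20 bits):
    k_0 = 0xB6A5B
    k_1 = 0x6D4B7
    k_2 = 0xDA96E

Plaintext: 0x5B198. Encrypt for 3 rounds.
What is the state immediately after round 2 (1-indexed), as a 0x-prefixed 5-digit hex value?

s_0 = plaintext = 0x5B198
s_1 = Round(s_0, k_0) = 0xEC533
s_2 = Round(s_1, k_1) = 0x76D09
s_3 = Round(s_2, k_2) = 0x58077

0x76D09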